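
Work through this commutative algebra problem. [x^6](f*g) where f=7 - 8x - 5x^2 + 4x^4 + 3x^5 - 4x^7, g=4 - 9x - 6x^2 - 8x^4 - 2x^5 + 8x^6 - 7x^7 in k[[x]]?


[x^6] = sum a_i*b_j, i+j=6
  7*8=56
  -8*-2=16
  -5*-8=40
  4*-6=-24
  3*-9=-27
Sum=61


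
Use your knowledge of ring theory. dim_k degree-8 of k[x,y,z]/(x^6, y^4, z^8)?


Need i<6, j<4, k<8 with i+j+k=8.
For each i, j ranges over max(0,8-i-7)..min(3,8-i):
  i=0: j in [1,3] -> 3
  i=1: j in [0,3] -> 4
  i=2: j in [0,3] -> 4
  i=3: j in [0,3] -> 4
  i=4: j in [0,3] -> 4
  i=5: j in [0,3] -> 4
H(8) = 3+4+4+4+4+4 = 23


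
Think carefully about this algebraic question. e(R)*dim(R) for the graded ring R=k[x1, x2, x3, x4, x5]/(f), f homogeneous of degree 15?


e(R)=deg(f)=15, dim(R)=5-1=4
e*dim=15*4=60


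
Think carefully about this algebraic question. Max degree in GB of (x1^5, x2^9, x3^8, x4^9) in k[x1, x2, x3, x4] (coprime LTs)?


Pure powers, coprime LTs => already GB.
Degrees: 5, 9, 8, 9
Max=9


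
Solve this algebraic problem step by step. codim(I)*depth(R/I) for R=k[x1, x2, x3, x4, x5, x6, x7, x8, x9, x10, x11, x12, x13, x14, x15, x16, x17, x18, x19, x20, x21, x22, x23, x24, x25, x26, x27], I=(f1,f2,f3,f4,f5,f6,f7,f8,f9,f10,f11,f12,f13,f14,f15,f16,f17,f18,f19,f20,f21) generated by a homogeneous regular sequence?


codim=21, depth=dim(R/I)=27-21=6
Product=21*6=126


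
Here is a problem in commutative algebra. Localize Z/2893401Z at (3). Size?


3-primary part: 2893401=3^10*49
Size=3^10=59049


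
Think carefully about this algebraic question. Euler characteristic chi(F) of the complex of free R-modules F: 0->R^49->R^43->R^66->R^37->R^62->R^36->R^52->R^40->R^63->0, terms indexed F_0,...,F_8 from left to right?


chi = sum (-1)^i * rank:
(-1)^0*49=49
(-1)^1*43=-43
(-1)^2*66=66
(-1)^3*37=-37
(-1)^4*62=62
(-1)^5*36=-36
(-1)^6*52=52
(-1)^7*40=-40
(-1)^8*63=63
chi=136


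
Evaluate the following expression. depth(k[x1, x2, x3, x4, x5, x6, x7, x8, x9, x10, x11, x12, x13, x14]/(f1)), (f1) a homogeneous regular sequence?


depth(R)=14
depth(R/I)=14-1=13


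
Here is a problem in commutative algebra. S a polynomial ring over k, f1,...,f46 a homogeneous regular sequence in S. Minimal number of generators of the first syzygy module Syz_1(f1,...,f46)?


Regular sequence => Koszul complex is the minimal free resolution.
Syz_1 minimally generated by Koszul relations f_i*e_j - f_j*e_i (i<j): mu(Syz_1) = beta_2 = C(m,2) = m(m-1)/2
m=46
46*45/2 = 1035


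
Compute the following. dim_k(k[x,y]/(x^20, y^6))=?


Basis: x^i*y^j, i<20, j<6
20*6=120


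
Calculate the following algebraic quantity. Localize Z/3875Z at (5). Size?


5-primary part: 3875=5^3*31
Size=5^3=125


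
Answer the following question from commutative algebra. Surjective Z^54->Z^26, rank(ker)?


rank(ker) = 54-26 = 28


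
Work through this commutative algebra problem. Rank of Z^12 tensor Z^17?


rank(M(x)N) = rank(M)*rank(N)
12*17 = 204


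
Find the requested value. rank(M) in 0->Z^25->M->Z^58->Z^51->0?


Alt sum=0:
(-1)^0*25 + (-1)^1*? + (-1)^2*58 + (-1)^3*51=0
rank(M)=32


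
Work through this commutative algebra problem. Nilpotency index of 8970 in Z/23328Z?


8970^k mod 23328:
k=1: 8970
k=2: 2628
k=3: 11880
k=4: 1296
k=5: 7776
k=6: 0
First zero at k = 6


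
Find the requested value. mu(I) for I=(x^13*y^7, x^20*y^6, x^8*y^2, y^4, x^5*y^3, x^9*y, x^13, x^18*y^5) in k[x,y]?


Remove redundant (divisible by others).
x^20*y^6 redundant.
x^13*y^7 redundant.
x^18*y^5 redundant.
Min: x^13, x^9*y, x^8*y^2, x^5*y^3, y^4
Count=5


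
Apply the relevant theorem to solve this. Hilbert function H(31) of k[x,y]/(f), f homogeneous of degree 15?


H(t)=d for t>=d-1.
d=15, t=31
H(31)=15


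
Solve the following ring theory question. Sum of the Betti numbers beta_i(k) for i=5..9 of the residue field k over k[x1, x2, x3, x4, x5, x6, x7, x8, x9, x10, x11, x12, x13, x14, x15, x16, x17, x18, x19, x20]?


Koszul resolution: beta_i(k)=C(n,i), n=20
C(20,5)=15504, C(20,6)=38760, C(20,7)=77520, C(20,8)=125970, C(20,9)=167960
Sum=425714


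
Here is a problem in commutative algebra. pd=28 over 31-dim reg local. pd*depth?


pd+depth=31
depth=31-28=3
pd*depth=28*3=84


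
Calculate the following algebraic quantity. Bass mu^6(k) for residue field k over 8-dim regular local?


C(n,i)=C(8,6)=28


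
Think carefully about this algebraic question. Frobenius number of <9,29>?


gcd(9,29)=1 => F=ab-a-b=9*29-9-29=261-38=223


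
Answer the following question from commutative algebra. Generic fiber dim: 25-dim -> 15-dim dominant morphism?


dim(fiber)=dim(X)-dim(Y)=25-15=10


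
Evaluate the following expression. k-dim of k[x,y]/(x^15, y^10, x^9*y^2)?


k[x,y]/I, I = (x^15, y^10, x^9*y^2)
Rect: 15x10=150. Corner: (15-9)x(10-2)=48.
dim = 150-48 = 102


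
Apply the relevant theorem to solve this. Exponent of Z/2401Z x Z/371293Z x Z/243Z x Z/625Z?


Exponent = lcm of the cyclic orders; pairwise coprime => product.
7^4*13^5*3^5*5^4=2401*371293*243*625=135392688624375


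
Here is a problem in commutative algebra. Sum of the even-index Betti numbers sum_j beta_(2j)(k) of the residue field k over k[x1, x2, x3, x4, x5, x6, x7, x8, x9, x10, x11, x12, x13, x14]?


Koszul resolution: beta_i(k)=C(n,i), n=14
sum_even C(14,i) = 2^(n-1) = 2^13 = 8192


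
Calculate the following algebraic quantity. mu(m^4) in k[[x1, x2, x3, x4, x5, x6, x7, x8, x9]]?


C(n+d-1,d)=C(12,4)=495


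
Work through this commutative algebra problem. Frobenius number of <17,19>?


gcd(17,19)=1 => F=ab-a-b=17*19-17-19=323-36=287


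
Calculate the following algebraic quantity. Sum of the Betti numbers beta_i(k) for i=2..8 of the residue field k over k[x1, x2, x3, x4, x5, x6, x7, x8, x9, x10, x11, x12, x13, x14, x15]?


Koszul resolution: beta_i(k)=C(n,i), n=15
C(15,2)=105, C(15,3)=455, C(15,4)=1365, C(15,5)=3003, C(15,6)=5005, C(15,7)=6435, C(15,8)=6435
Sum=22803


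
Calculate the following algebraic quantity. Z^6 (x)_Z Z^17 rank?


rank(M(x)N) = rank(M)*rank(N)
6*17 = 102


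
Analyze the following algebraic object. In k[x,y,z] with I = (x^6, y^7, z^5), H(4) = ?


Need i<6, j<7, k<5 with i+j+k=4.
For each i, j ranges over max(0,4-i-4)..min(6,4-i):
  i=0: j in [0,4] -> 5
  i=1: j in [0,3] -> 4
  i=2: j in [0,2] -> 3
  i=3: j in [0,1] -> 2
  i=4: j in [0,0] -> 1
H(4) = 5+4+3+2+1 = 15


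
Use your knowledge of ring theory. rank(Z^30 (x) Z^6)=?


rank(M(x)N) = rank(M)*rank(N)
30*6 = 180


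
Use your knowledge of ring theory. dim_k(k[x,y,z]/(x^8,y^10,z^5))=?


Basis: x^iy^jz^k, i<8,j<10,k<5
8*10*5=400


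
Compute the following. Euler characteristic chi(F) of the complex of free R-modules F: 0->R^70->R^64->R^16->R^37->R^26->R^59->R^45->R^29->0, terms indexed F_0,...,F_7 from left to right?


chi = sum (-1)^i * rank:
(-1)^0*70=70
(-1)^1*64=-64
(-1)^2*16=16
(-1)^3*37=-37
(-1)^4*26=26
(-1)^5*59=-59
(-1)^6*45=45
(-1)^7*29=-29
chi=-32


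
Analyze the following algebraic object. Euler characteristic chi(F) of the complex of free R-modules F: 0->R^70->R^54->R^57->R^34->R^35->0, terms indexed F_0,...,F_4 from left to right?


chi = sum (-1)^i * rank:
(-1)^0*70=70
(-1)^1*54=-54
(-1)^2*57=57
(-1)^3*34=-34
(-1)^4*35=35
chi=74


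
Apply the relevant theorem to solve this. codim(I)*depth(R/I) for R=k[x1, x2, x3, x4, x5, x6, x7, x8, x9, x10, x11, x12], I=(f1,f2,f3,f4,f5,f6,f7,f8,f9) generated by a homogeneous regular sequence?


codim=9, depth=dim(R/I)=12-9=3
Product=9*3=27


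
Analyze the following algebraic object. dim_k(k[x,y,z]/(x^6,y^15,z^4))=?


Basis: x^iy^jz^k, i<6,j<15,k<4
6*15*4=360


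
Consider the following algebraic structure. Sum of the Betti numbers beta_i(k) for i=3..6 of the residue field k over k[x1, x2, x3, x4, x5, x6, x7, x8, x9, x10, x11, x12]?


Koszul resolution: beta_i(k)=C(n,i), n=12
C(12,3)=220, C(12,4)=495, C(12,5)=792, C(12,6)=924
Sum=2431


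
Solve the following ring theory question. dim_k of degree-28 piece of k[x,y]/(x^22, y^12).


k[x,y], I = (x^22, y^12), d = 28
Need i < 22 and d-i < 12.
Range: 17 <= i <= 21.
H(28) = 5


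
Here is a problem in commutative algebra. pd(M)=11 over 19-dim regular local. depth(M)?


pd+depth=depth(R)=19
depth=19-11=8


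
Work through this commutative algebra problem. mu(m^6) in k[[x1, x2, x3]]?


C(n+d-1,d)=C(8,6)=28


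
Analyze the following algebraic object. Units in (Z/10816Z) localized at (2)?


Local ring = Z/64Z.
phi(64) = 2^5*(2-1) = 32


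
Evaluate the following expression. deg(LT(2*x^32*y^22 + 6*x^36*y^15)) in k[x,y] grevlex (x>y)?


LT: 2*x^32*y^22
deg_x=32, deg_y=22
Total=32+22=54


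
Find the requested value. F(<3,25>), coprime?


gcd(3,25)=1 => F=ab-a-b=3*25-3-25=75-28=47


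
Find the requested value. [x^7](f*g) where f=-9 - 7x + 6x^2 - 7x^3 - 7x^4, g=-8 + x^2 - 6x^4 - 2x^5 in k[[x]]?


[x^7] = sum a_i*b_j, i+j=7
  6*-2=-12
  -7*-6=42
Sum=30


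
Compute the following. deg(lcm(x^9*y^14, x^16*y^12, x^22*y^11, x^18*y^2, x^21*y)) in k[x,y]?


lcm = componentwise max:
x: max(9,16,22,18,21)=22
y: max(14,12,11,2,1)=14
Total=22+14=36


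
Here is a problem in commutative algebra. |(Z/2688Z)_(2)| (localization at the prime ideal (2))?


2-primary part: 2688=2^7*21
Size=2^7=128


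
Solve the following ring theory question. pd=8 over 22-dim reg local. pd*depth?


pd+depth=22
depth=22-8=14
pd*depth=8*14=112


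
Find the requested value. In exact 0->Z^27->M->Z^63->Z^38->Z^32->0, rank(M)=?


Alt sum=0:
(-1)^0*27 + (-1)^1*? + (-1)^2*63 + (-1)^3*38 + (-1)^4*32=0
rank(M)=84


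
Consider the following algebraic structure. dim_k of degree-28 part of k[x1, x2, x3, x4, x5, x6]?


C(d+n-1,n-1)=C(33,5)=237336


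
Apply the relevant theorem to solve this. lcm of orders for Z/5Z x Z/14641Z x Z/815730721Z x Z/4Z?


Exponent = lcm of the cyclic orders; pairwise coprime => product.
5^1*11^4*13^8*2^2=5*14641*815730721*4=238862269723220


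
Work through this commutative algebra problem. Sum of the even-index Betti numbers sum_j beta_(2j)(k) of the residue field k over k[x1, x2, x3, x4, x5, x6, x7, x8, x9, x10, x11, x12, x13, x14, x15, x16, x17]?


Koszul resolution: beta_i(k)=C(n,i), n=17
sum_even C(17,i) = 2^(n-1) = 2^16 = 65536


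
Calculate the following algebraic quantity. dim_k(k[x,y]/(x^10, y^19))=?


Basis: x^i*y^j, i<10, j<19
10*19=190


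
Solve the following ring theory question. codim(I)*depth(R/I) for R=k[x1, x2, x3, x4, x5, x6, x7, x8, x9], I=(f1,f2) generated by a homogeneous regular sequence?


codim=2, depth=dim(R/I)=9-2=7
Product=2*7=14


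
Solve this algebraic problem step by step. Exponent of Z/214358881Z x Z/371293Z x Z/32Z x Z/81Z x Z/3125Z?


Exponent = lcm of the cyclic orders; pairwise coprime => product.
11^8*13^5*2^5*3^4*5^5=214358881*371293*32*81*3125=644678611225377300000


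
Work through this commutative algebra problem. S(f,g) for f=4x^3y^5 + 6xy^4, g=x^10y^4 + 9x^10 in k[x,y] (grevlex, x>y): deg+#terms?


LT(f)=4x^3y^5, LT(g)=x^10y^4
lcm(LM)=x^10y^5
S(f,g) (scaled by 4 to clear denominators) = x^7*f - 4y*g = 6x^8y^4 - 36x^10y
2 terms, deg 12.
12+2=14


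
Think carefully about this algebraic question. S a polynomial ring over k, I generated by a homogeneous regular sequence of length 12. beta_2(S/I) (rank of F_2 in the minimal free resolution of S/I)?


Regular sequence => Koszul complex is the minimal free resolution.
Syz_1 minimally generated by Koszul relations f_i*e_j - f_j*e_i (i<j): mu(Syz_1) = beta_2 = C(m,2) = m(m-1)/2
m=12
12*11/2 = 66


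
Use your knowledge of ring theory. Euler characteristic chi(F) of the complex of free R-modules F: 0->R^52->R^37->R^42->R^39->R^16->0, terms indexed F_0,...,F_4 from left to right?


chi = sum (-1)^i * rank:
(-1)^0*52=52
(-1)^1*37=-37
(-1)^2*42=42
(-1)^3*39=-39
(-1)^4*16=16
chi=34


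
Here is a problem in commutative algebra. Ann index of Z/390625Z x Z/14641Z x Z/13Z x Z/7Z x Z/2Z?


Exponent = lcm of the cyclic orders; pairwise coprime => product.
5^8*11^4*13^1*7^1*2^1=390625*14641*13*7*2=1040883593750


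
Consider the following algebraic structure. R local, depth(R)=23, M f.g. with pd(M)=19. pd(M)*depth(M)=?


pd+depth=23
depth=23-19=4
pd*depth=19*4=76


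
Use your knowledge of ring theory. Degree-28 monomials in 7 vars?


C(d+n-1,n-1)=C(34,6)=1344904


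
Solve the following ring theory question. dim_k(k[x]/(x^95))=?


Basis: 1,x,...,x^94
dim=95


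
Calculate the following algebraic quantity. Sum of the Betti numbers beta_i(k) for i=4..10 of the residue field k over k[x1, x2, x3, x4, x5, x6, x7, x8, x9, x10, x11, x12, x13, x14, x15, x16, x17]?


Koszul resolution: beta_i(k)=C(n,i), n=17
C(17,4)=2380, C(17,5)=6188, C(17,6)=12376, C(17,7)=19448, C(17,8)=24310, C(17,9)=24310, C(17,10)=19448
Sum=108460


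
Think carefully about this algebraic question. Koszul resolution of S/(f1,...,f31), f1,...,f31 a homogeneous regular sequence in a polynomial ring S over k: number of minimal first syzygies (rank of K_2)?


Regular sequence => Koszul complex is the minimal free resolution.
Syz_1 minimally generated by Koszul relations f_i*e_j - f_j*e_i (i<j): mu(Syz_1) = beta_2 = C(m,2) = m(m-1)/2
m=31
31*30/2 = 465


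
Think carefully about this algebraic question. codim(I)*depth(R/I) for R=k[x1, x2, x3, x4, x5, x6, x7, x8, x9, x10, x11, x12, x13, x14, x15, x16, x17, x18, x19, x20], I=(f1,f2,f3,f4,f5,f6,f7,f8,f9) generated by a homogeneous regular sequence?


codim=9, depth=dim(R/I)=20-9=11
Product=9*11=99


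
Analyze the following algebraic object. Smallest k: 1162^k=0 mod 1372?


1162^k mod 1372:
k=1: 1162
k=2: 196
k=3: 0
First zero at k = 3


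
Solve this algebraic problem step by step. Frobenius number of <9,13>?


gcd(9,13)=1 => F=ab-a-b=9*13-9-13=117-22=95


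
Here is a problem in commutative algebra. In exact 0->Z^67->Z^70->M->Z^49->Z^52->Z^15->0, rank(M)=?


Alt sum=0:
(-1)^0*67 + (-1)^1*70 + (-1)^2*? + (-1)^3*49 + (-1)^4*52 + (-1)^5*15=0
rank(M)=15


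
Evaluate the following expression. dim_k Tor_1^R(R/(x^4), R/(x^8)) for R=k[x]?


Tor_1(R/I,R/J)=(I cap J)/IJ=(x^8)/(x^12)
dim=12-8=min(4,8)=4


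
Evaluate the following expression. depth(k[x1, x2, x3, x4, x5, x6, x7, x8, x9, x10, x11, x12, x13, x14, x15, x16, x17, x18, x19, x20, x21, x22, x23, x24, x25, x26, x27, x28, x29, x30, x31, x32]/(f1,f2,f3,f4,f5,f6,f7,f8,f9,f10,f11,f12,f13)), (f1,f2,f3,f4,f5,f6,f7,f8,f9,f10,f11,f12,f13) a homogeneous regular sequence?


depth(R)=32
depth(R/I)=32-13=19


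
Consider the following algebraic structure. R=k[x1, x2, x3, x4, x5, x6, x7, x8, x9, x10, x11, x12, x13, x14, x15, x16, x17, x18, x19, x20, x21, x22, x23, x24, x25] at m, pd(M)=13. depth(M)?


pd+depth=depth(R)=25
depth=25-13=12


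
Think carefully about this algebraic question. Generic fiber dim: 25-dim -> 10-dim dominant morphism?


dim(fiber)=dim(X)-dim(Y)=25-10=15


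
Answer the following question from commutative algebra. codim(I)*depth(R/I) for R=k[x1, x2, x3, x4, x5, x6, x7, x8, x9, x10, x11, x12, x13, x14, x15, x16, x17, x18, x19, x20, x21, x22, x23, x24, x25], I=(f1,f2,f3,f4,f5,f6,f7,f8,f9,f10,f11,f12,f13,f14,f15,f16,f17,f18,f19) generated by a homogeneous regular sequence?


codim=19, depth=dim(R/I)=25-19=6
Product=19*6=114


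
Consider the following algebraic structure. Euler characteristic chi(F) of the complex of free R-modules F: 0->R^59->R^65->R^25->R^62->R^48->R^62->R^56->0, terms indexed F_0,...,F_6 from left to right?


chi = sum (-1)^i * rank:
(-1)^0*59=59
(-1)^1*65=-65
(-1)^2*25=25
(-1)^3*62=-62
(-1)^4*48=48
(-1)^5*62=-62
(-1)^6*56=56
chi=-1


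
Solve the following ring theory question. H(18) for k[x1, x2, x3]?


C(d+n-1,n-1)=C(20,2)=190


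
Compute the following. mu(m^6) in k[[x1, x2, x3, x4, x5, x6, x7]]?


C(n+d-1,d)=C(12,6)=924


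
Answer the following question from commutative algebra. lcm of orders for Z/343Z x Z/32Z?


Exponent = lcm of the cyclic orders; pairwise coprime => product.
7^3*2^5=343*32=10976


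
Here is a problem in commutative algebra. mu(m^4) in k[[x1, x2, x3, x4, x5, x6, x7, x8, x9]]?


C(n+d-1,d)=C(12,4)=495


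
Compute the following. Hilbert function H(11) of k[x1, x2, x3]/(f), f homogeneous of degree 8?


C(13,2)-C(5,2)=78-10=68


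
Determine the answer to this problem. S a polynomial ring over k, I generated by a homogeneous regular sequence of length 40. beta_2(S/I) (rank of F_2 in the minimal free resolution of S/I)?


Regular sequence => Koszul complex is the minimal free resolution.
Syz_1 minimally generated by Koszul relations f_i*e_j - f_j*e_i (i<j): mu(Syz_1) = beta_2 = C(m,2) = m(m-1)/2
m=40
40*39/2 = 780


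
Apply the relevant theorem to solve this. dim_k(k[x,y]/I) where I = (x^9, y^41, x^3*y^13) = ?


k[x,y]/I, I = (x^9, y^41, x^3*y^13)
Rect: 9x41=369. Corner: (9-3)x(41-13)=168.
dim = 369-168 = 201


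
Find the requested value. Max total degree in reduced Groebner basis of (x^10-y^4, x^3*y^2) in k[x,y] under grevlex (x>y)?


LT(f1)=x^10, LT(f2)=x^3y^2, lcm=x^10y^2
S(f1,f2) = y^2*f1 - x^7*f2 = -y^6
Reduced GB = {f1, f2, y^6}; degrees 10, 5, 6
Max = 10


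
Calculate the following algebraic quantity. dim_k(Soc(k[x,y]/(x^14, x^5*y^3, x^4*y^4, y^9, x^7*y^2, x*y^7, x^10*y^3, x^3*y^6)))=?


Socle = ann(m) = span of standard monomials u with x*u, y*u in I (staircase corners).
Redundant generators: x^10*y^3
Minimal generators: x^14, x^7*y^2, x^5*y^3, x^4*y^4, x^3*y^6, x*y^7, y^9
Corners: y^8, x^2y^6, x^3y^5, x^4y^3, x^6y^2, x^13y
Socle dim=6


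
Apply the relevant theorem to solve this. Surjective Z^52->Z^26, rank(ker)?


rank(ker) = 52-26 = 26


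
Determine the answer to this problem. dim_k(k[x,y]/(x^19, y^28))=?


Basis: x^i*y^j, i<19, j<28
19*28=532


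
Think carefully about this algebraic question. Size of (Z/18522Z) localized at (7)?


7-primary part: 18522=7^3*54
Size=7^3=343


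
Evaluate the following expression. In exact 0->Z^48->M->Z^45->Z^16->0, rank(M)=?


Alt sum=0:
(-1)^0*48 + (-1)^1*? + (-1)^2*45 + (-1)^3*16=0
rank(M)=77


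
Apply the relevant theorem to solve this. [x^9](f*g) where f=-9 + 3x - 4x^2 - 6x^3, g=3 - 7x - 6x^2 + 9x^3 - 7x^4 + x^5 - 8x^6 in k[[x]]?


[x^9] = sum a_i*b_j, i+j=9
  -6*-8=48
Sum=48


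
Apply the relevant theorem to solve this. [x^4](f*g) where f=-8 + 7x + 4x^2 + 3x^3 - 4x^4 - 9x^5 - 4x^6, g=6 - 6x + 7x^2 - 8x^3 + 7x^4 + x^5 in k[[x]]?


[x^4] = sum a_i*b_j, i+j=4
  -8*7=-56
  7*-8=-56
  4*7=28
  3*-6=-18
  -4*6=-24
Sum=-126


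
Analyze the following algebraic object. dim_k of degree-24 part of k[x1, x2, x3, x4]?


C(d+n-1,n-1)=C(27,3)=2925


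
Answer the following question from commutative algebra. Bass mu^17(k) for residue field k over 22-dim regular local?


C(n,i)=C(22,17)=26334


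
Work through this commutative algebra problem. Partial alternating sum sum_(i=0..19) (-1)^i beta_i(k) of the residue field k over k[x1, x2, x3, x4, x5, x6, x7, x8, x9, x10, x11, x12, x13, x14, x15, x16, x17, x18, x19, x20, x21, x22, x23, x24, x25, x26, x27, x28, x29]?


Koszul resolution: beta_i(k)=C(n,i), n=29
sum_(i=0..p) (-1)^i C(n,i) = (-1)^p C(n-1,p)
(-1)^19*C(28,19) = (-1)^19*6906900 = -6906900


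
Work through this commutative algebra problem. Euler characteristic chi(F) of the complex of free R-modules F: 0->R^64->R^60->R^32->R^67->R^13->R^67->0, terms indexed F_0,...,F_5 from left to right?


chi = sum (-1)^i * rank:
(-1)^0*64=64
(-1)^1*60=-60
(-1)^2*32=32
(-1)^3*67=-67
(-1)^4*13=13
(-1)^5*67=-67
chi=-85


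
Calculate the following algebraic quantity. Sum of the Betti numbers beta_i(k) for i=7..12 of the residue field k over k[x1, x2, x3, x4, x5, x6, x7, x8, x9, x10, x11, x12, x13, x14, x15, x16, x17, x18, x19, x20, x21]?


Koszul resolution: beta_i(k)=C(n,i), n=21
C(21,7)=116280, C(21,8)=203490, C(21,9)=293930, C(21,10)=352716, C(21,11)=352716, C(21,12)=293930
Sum=1613062


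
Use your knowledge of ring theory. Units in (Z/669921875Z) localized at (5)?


Local ring = Z/1953125Z.
phi(1953125) = 5^8*(5-1) = 1562500


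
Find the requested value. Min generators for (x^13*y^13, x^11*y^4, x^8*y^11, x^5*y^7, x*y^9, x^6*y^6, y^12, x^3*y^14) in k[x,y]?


Remove redundant (divisible by others).
x^13*y^13 redundant.
x^8*y^11 redundant.
x^3*y^14 redundant.
Min: x^11*y^4, x^6*y^6, x^5*y^7, x*y^9, y^12
Count=5


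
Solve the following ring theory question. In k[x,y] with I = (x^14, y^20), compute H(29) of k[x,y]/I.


k[x,y], I = (x^14, y^20), d = 29
Need i < 14 and d-i < 20.
Range: 10 <= i <= 13.
H(29) = 4


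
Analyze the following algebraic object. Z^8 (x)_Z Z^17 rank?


rank(M(x)N) = rank(M)*rank(N)
8*17 = 136


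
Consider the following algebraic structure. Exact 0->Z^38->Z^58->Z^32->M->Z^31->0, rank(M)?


Alt sum=0:
(-1)^0*38 + (-1)^1*58 + (-1)^2*32 + (-1)^3*? + (-1)^4*31=0
rank(M)=43


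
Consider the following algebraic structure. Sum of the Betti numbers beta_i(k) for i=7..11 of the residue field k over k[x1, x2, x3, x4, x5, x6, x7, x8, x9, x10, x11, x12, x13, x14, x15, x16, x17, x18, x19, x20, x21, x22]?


Koszul resolution: beta_i(k)=C(n,i), n=22
C(22,7)=170544, C(22,8)=319770, C(22,9)=497420, C(22,10)=646646, C(22,11)=705432
Sum=2339812


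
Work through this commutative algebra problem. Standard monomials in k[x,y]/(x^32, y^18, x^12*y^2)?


k[x,y]/I, I = (x^32, y^18, x^12*y^2)
Rect: 32x18=576. Corner: (32-12)x(18-2)=320.
dim = 576-320 = 256


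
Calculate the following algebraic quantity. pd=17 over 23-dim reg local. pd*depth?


pd+depth=23
depth=23-17=6
pd*depth=17*6=102


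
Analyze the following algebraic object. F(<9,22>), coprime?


gcd(9,22)=1 => F=ab-a-b=9*22-9-22=198-31=167


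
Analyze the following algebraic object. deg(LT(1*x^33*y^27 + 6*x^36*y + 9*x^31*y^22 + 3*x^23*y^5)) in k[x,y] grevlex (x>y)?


LT: 1*x^33*y^27
deg_x=33, deg_y=27
Total=33+27=60


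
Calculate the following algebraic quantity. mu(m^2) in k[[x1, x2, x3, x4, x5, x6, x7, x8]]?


C(n+d-1,d)=C(9,2)=36


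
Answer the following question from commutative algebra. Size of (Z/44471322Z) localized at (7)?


7-primary part: 44471322=7^7*54
Size=7^7=823543


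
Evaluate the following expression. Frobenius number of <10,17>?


gcd(10,17)=1 => F=ab-a-b=10*17-10-17=170-27=143


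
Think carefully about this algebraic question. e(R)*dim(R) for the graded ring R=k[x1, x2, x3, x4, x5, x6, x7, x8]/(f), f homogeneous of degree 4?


e(R)=deg(f)=4, dim(R)=8-1=7
e*dim=4*7=28


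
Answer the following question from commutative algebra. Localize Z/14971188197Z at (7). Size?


7-primary part: 14971188197=7^10*53
Size=7^10=282475249


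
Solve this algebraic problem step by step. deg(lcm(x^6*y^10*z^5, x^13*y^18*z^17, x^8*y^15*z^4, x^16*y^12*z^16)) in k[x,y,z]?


lcm = componentwise max:
x: max(6,13,8,16)=16
y: max(10,18,15,12)=18
z: max(5,17,4,16)=17
Total=16+18+17=51


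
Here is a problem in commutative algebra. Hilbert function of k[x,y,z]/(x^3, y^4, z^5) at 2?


Need i<3, j<4, k<5 with i+j+k=2.
For each i, j ranges over max(0,2-i-4)..min(3,2-i):
  i=0: j in [0,2] -> 3
  i=1: j in [0,1] -> 2
  i=2: j in [0,0] -> 1
H(2) = 3+2+1 = 6


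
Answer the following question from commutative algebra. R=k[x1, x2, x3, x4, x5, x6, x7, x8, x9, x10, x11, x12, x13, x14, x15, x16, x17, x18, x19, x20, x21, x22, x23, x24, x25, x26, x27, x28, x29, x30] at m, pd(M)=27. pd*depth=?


pd+depth=30
depth=30-27=3
pd*depth=27*3=81


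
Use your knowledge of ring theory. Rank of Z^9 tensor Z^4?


rank(M(x)N) = rank(M)*rank(N)
9*4 = 36


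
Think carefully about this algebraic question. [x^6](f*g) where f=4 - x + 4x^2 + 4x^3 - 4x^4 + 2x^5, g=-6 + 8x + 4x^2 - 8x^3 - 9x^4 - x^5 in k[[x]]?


[x^6] = sum a_i*b_j, i+j=6
  -1*-1=1
  4*-9=-36
  4*-8=-32
  -4*4=-16
  2*8=16
Sum=-67


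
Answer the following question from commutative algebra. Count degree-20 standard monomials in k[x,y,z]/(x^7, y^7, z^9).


Need i<7, j<7, k<9 with i+j+k=20.
For each i, j ranges over max(0,20-i-8)..min(6,20-i):
  i=0: j in [12,6] -> 0
  i=1: j in [11,6] -> 0
  i=2: j in [10,6] -> 0
  i=3: j in [9,6] -> 0
  i=4: j in [8,6] -> 0
  i=5: j in [7,6] -> 0
  i=6: j in [6,6] -> 1
H(20) = 0+0+0+0+0+0+1 = 1


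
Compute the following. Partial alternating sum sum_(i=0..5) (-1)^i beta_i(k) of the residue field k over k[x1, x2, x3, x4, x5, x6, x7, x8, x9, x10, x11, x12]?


Koszul resolution: beta_i(k)=C(n,i), n=12
sum_(i=0..p) (-1)^i C(n,i) = (-1)^p C(n-1,p)
(-1)^5*C(11,5) = (-1)^5*462 = -462


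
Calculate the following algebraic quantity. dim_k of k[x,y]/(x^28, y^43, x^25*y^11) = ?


k[x,y]/I, I = (x^28, y^43, x^25*y^11)
Rect: 28x43=1204. Corner: (28-25)x(43-11)=96.
dim = 1204-96 = 1108


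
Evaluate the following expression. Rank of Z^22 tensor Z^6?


rank(M(x)N) = rank(M)*rank(N)
22*6 = 132


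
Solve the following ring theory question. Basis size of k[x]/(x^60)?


Basis: 1,x,...,x^59
dim=60


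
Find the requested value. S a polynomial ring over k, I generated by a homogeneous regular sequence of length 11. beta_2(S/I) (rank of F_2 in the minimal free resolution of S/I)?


Regular sequence => Koszul complex is the minimal free resolution.
Syz_1 minimally generated by Koszul relations f_i*e_j - f_j*e_i (i<j): mu(Syz_1) = beta_2 = C(m,2) = m(m-1)/2
m=11
11*10/2 = 55


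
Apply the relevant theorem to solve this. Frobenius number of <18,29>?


gcd(18,29)=1 => F=ab-a-b=18*29-18-29=522-47=475


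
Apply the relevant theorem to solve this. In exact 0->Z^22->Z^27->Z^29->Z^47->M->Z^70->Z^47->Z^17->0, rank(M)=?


Alt sum=0:
(-1)^0*22 + (-1)^1*27 + (-1)^2*29 + (-1)^3*47 + (-1)^4*? + (-1)^5*70 + (-1)^6*47 + (-1)^7*17=0
rank(M)=63


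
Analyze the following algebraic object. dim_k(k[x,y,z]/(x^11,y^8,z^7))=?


Basis: x^iy^jz^k, i<11,j<8,k<7
11*8*7=616


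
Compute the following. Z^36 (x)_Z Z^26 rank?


rank(M(x)N) = rank(M)*rank(N)
36*26 = 936


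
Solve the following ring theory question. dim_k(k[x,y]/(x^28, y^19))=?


Basis: x^i*y^j, i<28, j<19
28*19=532


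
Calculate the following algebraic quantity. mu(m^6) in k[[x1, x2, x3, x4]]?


C(n+d-1,d)=C(9,6)=84


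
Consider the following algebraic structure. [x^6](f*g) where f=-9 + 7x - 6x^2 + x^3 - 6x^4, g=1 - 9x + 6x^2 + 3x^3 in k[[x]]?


[x^6] = sum a_i*b_j, i+j=6
  1*3=3
  -6*6=-36
Sum=-33


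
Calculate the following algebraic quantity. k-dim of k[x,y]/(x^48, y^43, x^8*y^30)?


k[x,y]/I, I = (x^48, y^43, x^8*y^30)
Rect: 48x43=2064. Corner: (48-8)x(43-30)=520.
dim = 2064-520 = 1544


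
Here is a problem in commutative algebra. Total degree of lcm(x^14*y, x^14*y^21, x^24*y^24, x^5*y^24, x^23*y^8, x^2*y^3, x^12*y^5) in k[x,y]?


lcm = componentwise max:
x: max(14,14,24,5,23,2,12)=24
y: max(1,21,24,24,8,3,5)=24
Total=24+24=48


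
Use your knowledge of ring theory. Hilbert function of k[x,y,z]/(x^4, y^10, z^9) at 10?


Need i<4, j<10, k<9 with i+j+k=10.
For each i, j ranges over max(0,10-i-8)..min(9,10-i):
  i=0: j in [2,9] -> 8
  i=1: j in [1,9] -> 9
  i=2: j in [0,8] -> 9
  i=3: j in [0,7] -> 8
H(10) = 8+9+9+8 = 34


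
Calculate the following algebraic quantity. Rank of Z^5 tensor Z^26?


rank(M(x)N) = rank(M)*rank(N)
5*26 = 130


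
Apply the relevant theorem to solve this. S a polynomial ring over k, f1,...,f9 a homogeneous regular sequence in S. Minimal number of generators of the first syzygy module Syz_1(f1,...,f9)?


Regular sequence => Koszul complex is the minimal free resolution.
Syz_1 minimally generated by Koszul relations f_i*e_j - f_j*e_i (i<j): mu(Syz_1) = beta_2 = C(m,2) = m(m-1)/2
m=9
9*8/2 = 36


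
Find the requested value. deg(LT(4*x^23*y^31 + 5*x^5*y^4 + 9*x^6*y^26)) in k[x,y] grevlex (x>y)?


LT: 4*x^23*y^31
deg_x=23, deg_y=31
Total=23+31=54


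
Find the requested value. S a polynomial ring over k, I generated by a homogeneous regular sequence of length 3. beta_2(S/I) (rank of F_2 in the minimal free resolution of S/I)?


Regular sequence => Koszul complex is the minimal free resolution.
Syz_1 minimally generated by Koszul relations f_i*e_j - f_j*e_i (i<j): mu(Syz_1) = beta_2 = C(m,2) = m(m-1)/2
m=3
3*2/2 = 3


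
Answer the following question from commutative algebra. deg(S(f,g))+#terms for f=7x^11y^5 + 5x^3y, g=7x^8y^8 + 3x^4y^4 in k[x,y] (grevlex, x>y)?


LT(f)=7x^11y^5, LT(g)=7x^8y^8
lcm(LM)=x^11y^8
S(f,g) (scaled by 49 to clear denominators) = 7y^3*f - 7x^3*g = -21x^7y^4 + 35x^3y^4
2 terms, deg 11.
11+2=13


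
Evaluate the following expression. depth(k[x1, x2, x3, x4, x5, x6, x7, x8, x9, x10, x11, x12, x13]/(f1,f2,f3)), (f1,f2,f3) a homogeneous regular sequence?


depth(R)=13
depth(R/I)=13-3=10


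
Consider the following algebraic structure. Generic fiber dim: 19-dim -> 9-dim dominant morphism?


dim(fiber)=dim(X)-dim(Y)=19-9=10


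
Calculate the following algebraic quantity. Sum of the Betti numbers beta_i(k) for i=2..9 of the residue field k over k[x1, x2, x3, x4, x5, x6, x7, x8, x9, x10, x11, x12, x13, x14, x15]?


Koszul resolution: beta_i(k)=C(n,i), n=15
C(15,2)=105, C(15,3)=455, C(15,4)=1365, C(15,5)=3003, C(15,6)=5005, C(15,7)=6435, C(15,8)=6435, C(15,9)=5005
Sum=27808


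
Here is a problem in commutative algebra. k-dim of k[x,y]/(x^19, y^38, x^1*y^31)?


k[x,y]/I, I = (x^19, y^38, x^1*y^31)
Rect: 19x38=722. Corner: (19-1)x(38-31)=126.
dim = 722-126 = 596


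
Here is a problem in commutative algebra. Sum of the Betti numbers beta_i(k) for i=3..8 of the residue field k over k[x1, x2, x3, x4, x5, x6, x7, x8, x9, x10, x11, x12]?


Koszul resolution: beta_i(k)=C(n,i), n=12
C(12,3)=220, C(12,4)=495, C(12,5)=792, C(12,6)=924, C(12,7)=792, C(12,8)=495
Sum=3718


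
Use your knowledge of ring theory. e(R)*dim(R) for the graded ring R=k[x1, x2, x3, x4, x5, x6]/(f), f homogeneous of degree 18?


e(R)=deg(f)=18, dim(R)=6-1=5
e*dim=18*5=90


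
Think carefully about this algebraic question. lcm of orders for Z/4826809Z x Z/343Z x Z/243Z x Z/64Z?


Exponent = lcm of the cyclic orders; pairwise coprime => product.
13^6*7^3*3^5*2^6=4826809*343*243*64=25747821013824


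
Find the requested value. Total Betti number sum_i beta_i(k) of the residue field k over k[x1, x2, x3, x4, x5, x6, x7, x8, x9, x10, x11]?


Koszul resolution: beta_i(k)=C(n,i), n=11
sum_i C(11,i) = 2^11 = 2048


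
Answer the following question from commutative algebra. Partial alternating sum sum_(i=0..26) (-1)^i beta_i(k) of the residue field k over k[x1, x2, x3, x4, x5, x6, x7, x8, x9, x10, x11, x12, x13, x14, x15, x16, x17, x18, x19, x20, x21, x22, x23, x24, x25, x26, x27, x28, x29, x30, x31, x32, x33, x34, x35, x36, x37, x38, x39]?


Koszul resolution: beta_i(k)=C(n,i), n=39
sum_(i=0..p) (-1)^i C(n,i) = (-1)^p C(n-1,p)
(-1)^26*C(38,26) = (-1)^26*2707475148 = 2707475148


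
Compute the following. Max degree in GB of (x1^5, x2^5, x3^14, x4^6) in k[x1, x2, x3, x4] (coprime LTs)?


Pure powers, coprime LTs => already GB.
Degrees: 5, 5, 14, 6
Max=14


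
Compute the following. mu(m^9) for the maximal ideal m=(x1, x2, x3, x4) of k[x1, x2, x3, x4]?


Graded Nakayama: mu(m^d) = dim_k (m^d/m^(d+1)) = #degree-9 monomials in 4 vars
C(n+d-1,d)=C(12,9)=220


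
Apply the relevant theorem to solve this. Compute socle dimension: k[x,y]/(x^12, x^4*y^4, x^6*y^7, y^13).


Socle = ann(m) = span of standard monomials u with x*u, y*u in I (staircase corners).
Redundant generators: x^6*y^7
Minimal generators: x^12, x^4*y^4, y^13
Corners: x^3y^12, x^11y^3
Socle dim=2


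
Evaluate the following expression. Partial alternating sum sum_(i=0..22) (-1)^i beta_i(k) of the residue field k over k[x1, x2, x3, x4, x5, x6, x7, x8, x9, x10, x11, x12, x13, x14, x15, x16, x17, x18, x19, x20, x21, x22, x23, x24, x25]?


Koszul resolution: beta_i(k)=C(n,i), n=25
sum_(i=0..p) (-1)^i C(n,i) = (-1)^p C(n-1,p)
(-1)^22*C(24,22) = (-1)^22*276 = 276


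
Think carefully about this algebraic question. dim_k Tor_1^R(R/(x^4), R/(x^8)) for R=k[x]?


Tor_1(R/I,R/J)=(I cap J)/IJ=(x^8)/(x^12)
dim=12-8=min(4,8)=4


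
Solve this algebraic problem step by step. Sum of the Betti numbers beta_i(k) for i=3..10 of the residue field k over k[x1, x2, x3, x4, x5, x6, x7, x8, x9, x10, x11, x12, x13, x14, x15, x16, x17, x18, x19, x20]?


Koszul resolution: beta_i(k)=C(n,i), n=20
C(20,3)=1140, C(20,4)=4845, C(20,5)=15504, C(20,6)=38760, C(20,7)=77520, C(20,8)=125970, C(20,9)=167960, C(20,10)=184756
Sum=616455


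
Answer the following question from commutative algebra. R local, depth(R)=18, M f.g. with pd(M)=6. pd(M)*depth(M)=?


pd+depth=18
depth=18-6=12
pd*depth=6*12=72


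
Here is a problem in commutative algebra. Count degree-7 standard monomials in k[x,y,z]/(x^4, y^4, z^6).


Need i<4, j<4, k<6 with i+j+k=7.
For each i, j ranges over max(0,7-i-5)..min(3,7-i):
  i=0: j in [2,3] -> 2
  i=1: j in [1,3] -> 3
  i=2: j in [0,3] -> 4
  i=3: j in [0,3] -> 4
H(7) = 2+3+4+4 = 13


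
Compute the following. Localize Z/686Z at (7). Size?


7-primary part: 686=7^3*2
Size=7^3=343


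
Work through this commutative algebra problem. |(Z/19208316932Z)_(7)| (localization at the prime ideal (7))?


7-primary part: 19208316932=7^10*68
Size=7^10=282475249


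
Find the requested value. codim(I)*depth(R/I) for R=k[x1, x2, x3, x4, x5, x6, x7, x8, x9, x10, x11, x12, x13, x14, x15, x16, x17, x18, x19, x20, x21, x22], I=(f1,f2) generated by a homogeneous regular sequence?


codim=2, depth=dim(R/I)=22-2=20
Product=2*20=40


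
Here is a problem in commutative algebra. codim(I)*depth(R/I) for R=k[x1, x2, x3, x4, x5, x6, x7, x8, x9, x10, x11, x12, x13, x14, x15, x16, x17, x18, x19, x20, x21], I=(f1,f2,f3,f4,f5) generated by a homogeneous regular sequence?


codim=5, depth=dim(R/I)=21-5=16
Product=5*16=80


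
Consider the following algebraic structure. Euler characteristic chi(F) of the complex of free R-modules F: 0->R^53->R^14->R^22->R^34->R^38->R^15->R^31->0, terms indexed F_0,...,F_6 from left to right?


chi = sum (-1)^i * rank:
(-1)^0*53=53
(-1)^1*14=-14
(-1)^2*22=22
(-1)^3*34=-34
(-1)^4*38=38
(-1)^5*15=-15
(-1)^6*31=31
chi=81


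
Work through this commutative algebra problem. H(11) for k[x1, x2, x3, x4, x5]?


C(d+n-1,n-1)=C(15,4)=1365


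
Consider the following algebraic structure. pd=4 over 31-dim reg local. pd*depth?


pd+depth=31
depth=31-4=27
pd*depth=4*27=108


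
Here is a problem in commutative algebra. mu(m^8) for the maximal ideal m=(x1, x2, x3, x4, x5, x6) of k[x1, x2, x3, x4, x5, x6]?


Graded Nakayama: mu(m^d) = dim_k (m^d/m^(d+1)) = #degree-8 monomials in 6 vars
C(n+d-1,d)=C(13,8)=1287


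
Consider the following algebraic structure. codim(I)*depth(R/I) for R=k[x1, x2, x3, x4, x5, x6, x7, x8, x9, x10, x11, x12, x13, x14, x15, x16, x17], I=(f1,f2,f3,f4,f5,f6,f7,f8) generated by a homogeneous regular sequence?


codim=8, depth=dim(R/I)=17-8=9
Product=8*9=72


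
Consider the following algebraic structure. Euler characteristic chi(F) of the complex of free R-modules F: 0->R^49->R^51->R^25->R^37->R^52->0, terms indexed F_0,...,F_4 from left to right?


chi = sum (-1)^i * rank:
(-1)^0*49=49
(-1)^1*51=-51
(-1)^2*25=25
(-1)^3*37=-37
(-1)^4*52=52
chi=38


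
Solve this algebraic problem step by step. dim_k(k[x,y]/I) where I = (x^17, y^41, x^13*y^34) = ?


k[x,y]/I, I = (x^17, y^41, x^13*y^34)
Rect: 17x41=697. Corner: (17-13)x(41-34)=28.
dim = 697-28 = 669


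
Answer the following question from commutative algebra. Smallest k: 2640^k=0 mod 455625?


2640^k mod 455625:
k=1: 2640
k=2: 135225
k=3: 239625
k=4: 202500
k=5: 151875
k=6: 0
First zero at k = 6


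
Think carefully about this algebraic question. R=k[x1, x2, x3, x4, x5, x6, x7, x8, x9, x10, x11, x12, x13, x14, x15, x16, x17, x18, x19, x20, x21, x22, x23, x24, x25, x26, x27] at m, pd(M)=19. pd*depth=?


pd+depth=27
depth=27-19=8
pd*depth=19*8=152


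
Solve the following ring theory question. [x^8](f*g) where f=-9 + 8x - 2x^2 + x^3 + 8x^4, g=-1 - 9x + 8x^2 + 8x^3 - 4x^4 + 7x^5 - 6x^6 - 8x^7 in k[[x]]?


[x^8] = sum a_i*b_j, i+j=8
  8*-8=-64
  -2*-6=12
  1*7=7
  8*-4=-32
Sum=-77


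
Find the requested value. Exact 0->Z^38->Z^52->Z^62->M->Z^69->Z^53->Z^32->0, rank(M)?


Alt sum=0:
(-1)^0*38 + (-1)^1*52 + (-1)^2*62 + (-1)^3*? + (-1)^4*69 + (-1)^5*53 + (-1)^6*32=0
rank(M)=96


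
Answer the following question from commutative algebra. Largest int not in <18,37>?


gcd(18,37)=1 => F=ab-a-b=18*37-18-37=666-55=611


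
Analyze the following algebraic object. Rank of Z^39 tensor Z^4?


rank(M(x)N) = rank(M)*rank(N)
39*4 = 156


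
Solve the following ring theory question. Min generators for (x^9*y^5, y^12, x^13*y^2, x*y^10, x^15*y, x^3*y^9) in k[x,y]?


Remove redundant (divisible by others).
Min: x^15*y, x^13*y^2, x^9*y^5, x^3*y^9, x*y^10, y^12
Count=6


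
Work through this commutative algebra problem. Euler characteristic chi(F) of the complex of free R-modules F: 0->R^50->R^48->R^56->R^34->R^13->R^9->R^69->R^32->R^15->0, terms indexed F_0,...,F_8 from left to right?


chi = sum (-1)^i * rank:
(-1)^0*50=50
(-1)^1*48=-48
(-1)^2*56=56
(-1)^3*34=-34
(-1)^4*13=13
(-1)^5*9=-9
(-1)^6*69=69
(-1)^7*32=-32
(-1)^8*15=15
chi=80


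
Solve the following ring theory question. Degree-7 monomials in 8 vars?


C(d+n-1,n-1)=C(14,7)=3432


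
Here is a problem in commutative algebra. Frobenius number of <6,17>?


gcd(6,17)=1 => F=ab-a-b=6*17-6-17=102-23=79


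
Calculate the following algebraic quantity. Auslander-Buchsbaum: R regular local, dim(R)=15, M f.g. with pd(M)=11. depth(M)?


pd+depth=depth(R)=15
depth=15-11=4


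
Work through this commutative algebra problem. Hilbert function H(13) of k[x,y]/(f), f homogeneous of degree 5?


H(t)=d for t>=d-1.
d=5, t=13
H(13)=5


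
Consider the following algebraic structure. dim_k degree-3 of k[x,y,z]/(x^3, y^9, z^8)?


Need i<3, j<9, k<8 with i+j+k=3.
For each i, j ranges over max(0,3-i-7)..min(8,3-i):
  i=0: j in [0,3] -> 4
  i=1: j in [0,2] -> 3
  i=2: j in [0,1] -> 2
H(3) = 4+3+2 = 9


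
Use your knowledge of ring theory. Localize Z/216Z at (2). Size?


2-primary part: 216=2^3*27
Size=2^3=8


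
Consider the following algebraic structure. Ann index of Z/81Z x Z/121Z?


Exponent = lcm of the cyclic orders; pairwise coprime => product.
3^4*11^2=81*121=9801


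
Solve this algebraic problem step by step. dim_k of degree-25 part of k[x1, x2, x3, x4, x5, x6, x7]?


C(d+n-1,n-1)=C(31,6)=736281


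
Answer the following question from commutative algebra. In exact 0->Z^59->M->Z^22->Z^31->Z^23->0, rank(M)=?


Alt sum=0:
(-1)^0*59 + (-1)^1*? + (-1)^2*22 + (-1)^3*31 + (-1)^4*23=0
rank(M)=73


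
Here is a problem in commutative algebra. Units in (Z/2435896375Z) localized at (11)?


Local ring = Z/19487171Z.
phi(19487171) = 11^6*(11-1) = 17715610


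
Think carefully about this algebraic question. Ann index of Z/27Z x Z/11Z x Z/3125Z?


Exponent = lcm of the cyclic orders; pairwise coprime => product.
3^3*11^1*5^5=27*11*3125=928125


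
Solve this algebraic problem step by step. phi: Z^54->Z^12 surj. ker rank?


rank(ker) = 54-12 = 42


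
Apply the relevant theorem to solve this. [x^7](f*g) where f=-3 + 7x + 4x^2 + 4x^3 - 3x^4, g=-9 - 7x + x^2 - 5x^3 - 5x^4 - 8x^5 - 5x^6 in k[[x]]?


[x^7] = sum a_i*b_j, i+j=7
  7*-5=-35
  4*-8=-32
  4*-5=-20
  -3*-5=15
Sum=-72


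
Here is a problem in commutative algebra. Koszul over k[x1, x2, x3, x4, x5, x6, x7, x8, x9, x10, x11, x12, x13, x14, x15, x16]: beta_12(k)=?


C(n,i)=C(16,12)=1820
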